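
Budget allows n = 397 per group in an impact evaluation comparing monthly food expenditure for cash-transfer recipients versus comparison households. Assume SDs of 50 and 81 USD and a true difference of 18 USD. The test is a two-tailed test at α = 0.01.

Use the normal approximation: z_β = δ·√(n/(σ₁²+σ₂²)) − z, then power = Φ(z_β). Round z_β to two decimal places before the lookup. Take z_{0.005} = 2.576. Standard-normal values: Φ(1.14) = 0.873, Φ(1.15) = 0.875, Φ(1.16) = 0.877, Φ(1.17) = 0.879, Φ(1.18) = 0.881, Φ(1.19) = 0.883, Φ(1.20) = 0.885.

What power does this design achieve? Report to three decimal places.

Power ≈ 0.883

z_β = δ·√(n/(σ₁²+σ₂²)) − z_{α/2}
    = 18 · √(397/9061) − 2.576
    = 18 · 0.20932 − 2.576
    = 3.7677 − 2.576 = 1.1917 → 1.19
Power = Φ(1.19) = 0.883.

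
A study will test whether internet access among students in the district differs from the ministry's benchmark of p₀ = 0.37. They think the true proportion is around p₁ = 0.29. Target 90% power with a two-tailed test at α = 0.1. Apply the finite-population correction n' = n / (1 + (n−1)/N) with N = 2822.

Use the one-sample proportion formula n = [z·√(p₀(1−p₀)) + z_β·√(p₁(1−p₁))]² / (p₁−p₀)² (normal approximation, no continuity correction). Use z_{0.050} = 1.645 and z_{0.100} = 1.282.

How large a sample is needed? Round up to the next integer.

n = [z_{α/2}·√(p₀q₀) + z_β·√(p₁q₁)]² / (p₁ − p₀)²
  = [1.645·√(0.37·0.63) + 1.282·√(0.29·0.71)]² / (-0.08)²
  = [1.645·0.4828 + 1.282·0.4538]² / 0.0064
  = [1.3759]² / 0.0064
  = 295.81
Finite-population correction (N = 2822): 295.81 / (1 + (295.81 − 1)/2822) = 267.83.
Round up → n = 268.

n = 268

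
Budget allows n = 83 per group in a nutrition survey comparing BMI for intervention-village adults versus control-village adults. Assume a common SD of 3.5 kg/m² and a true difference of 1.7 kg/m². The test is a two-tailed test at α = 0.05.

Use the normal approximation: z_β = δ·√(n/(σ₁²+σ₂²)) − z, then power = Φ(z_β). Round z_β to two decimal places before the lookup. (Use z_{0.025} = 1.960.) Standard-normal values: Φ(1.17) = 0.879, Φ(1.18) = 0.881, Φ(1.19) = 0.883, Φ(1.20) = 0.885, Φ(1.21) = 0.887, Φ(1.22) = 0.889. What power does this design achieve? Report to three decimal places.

z_β = δ·√(n/(σ₁²+σ₂²)) − z_{α/2}
    = 1.7 · √(83/24.5) − 1.960
    = 1.7 · 1.84059 − 1.960
    = 3.1290 − 1.960 = 1.1690 → 1.17
Power = Φ(1.17) = 0.879.

Power ≈ 0.879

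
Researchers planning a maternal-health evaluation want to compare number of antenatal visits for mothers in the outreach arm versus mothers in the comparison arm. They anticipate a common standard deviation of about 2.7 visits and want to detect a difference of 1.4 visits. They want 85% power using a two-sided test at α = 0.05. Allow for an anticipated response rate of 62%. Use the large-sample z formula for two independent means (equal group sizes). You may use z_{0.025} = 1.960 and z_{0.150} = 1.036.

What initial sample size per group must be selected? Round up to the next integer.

n = (z_{α/2} + z_β)² · (σ₁² + σ₂²) / δ²
  = (1.960 + 1.036)² · (2·2.7² = 14.58) / 1.4²
  = 8.9760 · 14.58 / 1.96
  = 66.77
Adjust for 62% response: 66.77 / 0.62 = 107.69.
Round up → n = 108 per group.

n = 108 per group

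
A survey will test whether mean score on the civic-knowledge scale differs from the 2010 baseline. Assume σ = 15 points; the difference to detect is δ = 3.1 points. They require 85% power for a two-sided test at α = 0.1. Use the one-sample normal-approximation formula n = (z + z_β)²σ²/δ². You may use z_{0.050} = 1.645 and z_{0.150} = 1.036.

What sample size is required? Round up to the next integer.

n = 169

n = (z_{α/2} + z_β)² · σ² / δ²
  = (1.645 + 1.036)² · 15² / 3.1²
  = 7.1878 · 225 / 9.61
  = 168.29
Round up → n = 169.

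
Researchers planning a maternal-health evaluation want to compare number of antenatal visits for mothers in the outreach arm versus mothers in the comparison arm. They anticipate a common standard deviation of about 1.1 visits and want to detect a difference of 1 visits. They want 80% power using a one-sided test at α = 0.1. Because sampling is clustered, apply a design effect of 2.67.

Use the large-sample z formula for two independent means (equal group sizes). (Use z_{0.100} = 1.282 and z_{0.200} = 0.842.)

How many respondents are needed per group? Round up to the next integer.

n = (z_α + z_β)² · (σ₁² + σ₂²) / δ²
  = (1.282 + 0.842)² · (2·1.1² = 2.42) / 1²
  = 4.5114 · 2.42 / 1
  = 10.92
Design effect: 2.67 × 10.92 = 29.15.
Round up → n = 30 per group.

n = 30 per group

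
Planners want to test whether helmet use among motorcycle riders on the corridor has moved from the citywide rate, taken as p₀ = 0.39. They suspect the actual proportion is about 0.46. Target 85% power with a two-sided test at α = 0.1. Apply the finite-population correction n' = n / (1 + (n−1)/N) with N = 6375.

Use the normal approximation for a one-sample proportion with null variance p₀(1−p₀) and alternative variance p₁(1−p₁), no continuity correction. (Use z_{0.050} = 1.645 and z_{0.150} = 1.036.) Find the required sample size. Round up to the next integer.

n = [z_{α/2}·√(p₀q₀) + z_β·√(p₁q₁)]² / (p₁ − p₀)²
  = [1.645·√(0.39·0.61) + 1.036·√(0.46·0.54)]² / (0.07)²
  = [1.645·0.4877 + 1.036·0.4984]² / 0.0049
  = [1.3187]² / 0.0049
  = 354.89
Finite-population correction (N = 6375): 354.89 / (1 + (354.89 − 1)/6375) = 336.22.
Round up → n = 337.

n = 337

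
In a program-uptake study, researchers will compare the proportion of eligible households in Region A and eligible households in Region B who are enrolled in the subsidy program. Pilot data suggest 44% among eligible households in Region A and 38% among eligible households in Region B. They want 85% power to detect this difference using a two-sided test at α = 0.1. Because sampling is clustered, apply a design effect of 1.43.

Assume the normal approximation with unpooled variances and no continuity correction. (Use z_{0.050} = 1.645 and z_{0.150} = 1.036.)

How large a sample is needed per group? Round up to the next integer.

n = 1377 per group

n = (z_{α/2} + z_β)² · [p₁(1−p₁) + p₂(1−p₂)] / (p₁ − p₂)²
  = (1.645 + 1.036)² · (0.44·0.56 + 0.38·0.62) / (0.06)²
  = (2.681)² · (0.2464 + 0.2356) / 0.0036
  = 7.1878 · 0.4820 / 0.0036
  = 962.36
Design effect: 1.43 × 962.36 = 1376.18.
Round up → n = 1377 per group.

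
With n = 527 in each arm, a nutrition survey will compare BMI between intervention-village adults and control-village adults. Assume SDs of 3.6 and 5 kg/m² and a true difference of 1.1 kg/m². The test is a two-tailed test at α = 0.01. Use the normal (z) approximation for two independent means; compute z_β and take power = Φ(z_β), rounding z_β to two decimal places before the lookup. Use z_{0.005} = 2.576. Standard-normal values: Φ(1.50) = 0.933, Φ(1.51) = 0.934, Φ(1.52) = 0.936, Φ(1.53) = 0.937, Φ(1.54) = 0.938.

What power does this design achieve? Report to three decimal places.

Power ≈ 0.936

z_β = δ·√(n/(σ₁²+σ₂²)) − z_{α/2}
    = 1.1 · √(527/37.96) − 2.576
    = 1.1 · 3.72599 − 2.576
    = 4.0986 − 2.576 = 1.5226 → 1.52
Power = Φ(1.52) = 0.936.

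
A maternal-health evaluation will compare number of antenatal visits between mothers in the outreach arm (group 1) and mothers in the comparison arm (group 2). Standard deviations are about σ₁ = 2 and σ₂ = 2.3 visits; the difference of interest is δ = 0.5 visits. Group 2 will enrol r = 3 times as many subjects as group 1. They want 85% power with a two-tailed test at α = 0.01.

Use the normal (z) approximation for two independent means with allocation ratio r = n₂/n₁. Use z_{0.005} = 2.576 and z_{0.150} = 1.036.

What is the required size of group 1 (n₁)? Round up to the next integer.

n₁ = (z_{α/2} + z_β)² · (σ₁² + σ₂²/r) / δ²
   = (2.576 + 1.036)² · (2² + 2.3²/3) / 0.5²
   = 13.0465 · (4 + 1.7633) / 0.25
   = 13.0465 · 5.7633 / 0.25
   = 300.77
Round up → n₁ = 301; n₂ = r·n₁ = 3 × 301 = 903.

n₁ = 301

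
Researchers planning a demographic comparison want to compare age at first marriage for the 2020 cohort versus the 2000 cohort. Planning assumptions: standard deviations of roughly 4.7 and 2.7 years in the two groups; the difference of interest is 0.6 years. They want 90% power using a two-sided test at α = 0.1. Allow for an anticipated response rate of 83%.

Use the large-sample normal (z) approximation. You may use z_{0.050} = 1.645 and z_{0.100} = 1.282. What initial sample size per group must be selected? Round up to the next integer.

n = 843 per group

n = (z_{α/2} + z_β)² · (σ₁² + σ₂²) / δ²
  = (1.645 + 1.282)² · (4.7² + 2.7² = 29.38) / 0.6²
  = 8.5673 · 29.38 / 0.36
  = 699.19
Adjust for 83% response: 699.19 / 0.83 = 842.40.
Round up → n = 843 per group.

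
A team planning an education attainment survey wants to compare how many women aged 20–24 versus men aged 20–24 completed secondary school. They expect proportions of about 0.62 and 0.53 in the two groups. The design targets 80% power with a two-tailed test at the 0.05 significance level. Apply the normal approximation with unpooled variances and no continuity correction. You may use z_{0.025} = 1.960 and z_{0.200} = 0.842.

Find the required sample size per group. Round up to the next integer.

n = 470 per group

n = (z_{α/2} + z_β)² · [p₁(1−p₁) + p₂(1−p₂)] / (p₁ − p₂)²
  = (1.960 + 0.842)² · (0.62·0.38 + 0.53·0.47) / (0.09)²
  = (2.802)² · (0.2356 + 0.2491) / 0.0081
  = 7.8512 · 0.4847 / 0.0081
  = 469.81
Round up → n = 470 per group.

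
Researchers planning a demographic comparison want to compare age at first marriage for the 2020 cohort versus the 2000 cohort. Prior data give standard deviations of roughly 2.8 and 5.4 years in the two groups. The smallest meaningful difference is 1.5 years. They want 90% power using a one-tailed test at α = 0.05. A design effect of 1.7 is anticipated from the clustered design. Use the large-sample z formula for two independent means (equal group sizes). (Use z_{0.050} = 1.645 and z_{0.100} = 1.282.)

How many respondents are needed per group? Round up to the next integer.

n = (z_α + z_β)² · (σ₁² + σ₂²) / δ²
  = (1.645 + 1.282)² · (2.8² + 5.4² = 37) / 1.5²
  = 8.5673 · 37 / 2.25
  = 140.88
Design effect: 1.7 × 140.88 = 239.50.
Round up → n = 240 per group.

n = 240 per group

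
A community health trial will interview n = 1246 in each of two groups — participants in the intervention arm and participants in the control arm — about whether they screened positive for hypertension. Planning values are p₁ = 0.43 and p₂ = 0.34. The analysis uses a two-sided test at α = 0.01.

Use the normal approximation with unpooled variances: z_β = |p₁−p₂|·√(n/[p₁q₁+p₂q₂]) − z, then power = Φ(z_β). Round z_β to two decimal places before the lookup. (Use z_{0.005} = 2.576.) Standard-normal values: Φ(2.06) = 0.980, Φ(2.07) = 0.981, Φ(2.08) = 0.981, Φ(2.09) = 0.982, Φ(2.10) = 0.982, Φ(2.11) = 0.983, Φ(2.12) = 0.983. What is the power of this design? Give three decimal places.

z_β = |p₁−p₂|·√(n/[p₁q₁+p₂q₂]) − z_{α/2}
    = 0.09 · √(1246/0.4695) − 2.576
    = 0.09 · 51.5159 − 2.576
    = 4.6364 − 2.576 = 2.0604 → 2.06
Power = Φ(2.06) = 0.980.

Power ≈ 0.980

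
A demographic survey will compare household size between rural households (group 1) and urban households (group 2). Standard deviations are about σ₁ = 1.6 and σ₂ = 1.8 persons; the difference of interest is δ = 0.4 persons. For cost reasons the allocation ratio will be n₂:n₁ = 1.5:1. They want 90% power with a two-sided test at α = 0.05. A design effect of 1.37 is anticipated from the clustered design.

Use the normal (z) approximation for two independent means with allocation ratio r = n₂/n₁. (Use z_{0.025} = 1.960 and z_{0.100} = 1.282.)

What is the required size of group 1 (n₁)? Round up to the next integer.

n₁ = 425

n₁ = (z_{α/2} + z_β)² · (σ₁² + σ₂²/r) / δ²
   = (1.960 + 1.282)² · (1.6² + 1.8²/1.5) / 0.4²
   = 10.5106 · (2.56 + 2.16) / 0.16
   = 10.5106 · 4.72 / 0.16
   = 310.06
Design effect: 1.37 × 310.06 = 424.78.
Round up → n₁ = 425; n₂ = r·n₁ = 1.5 × 425 = 638.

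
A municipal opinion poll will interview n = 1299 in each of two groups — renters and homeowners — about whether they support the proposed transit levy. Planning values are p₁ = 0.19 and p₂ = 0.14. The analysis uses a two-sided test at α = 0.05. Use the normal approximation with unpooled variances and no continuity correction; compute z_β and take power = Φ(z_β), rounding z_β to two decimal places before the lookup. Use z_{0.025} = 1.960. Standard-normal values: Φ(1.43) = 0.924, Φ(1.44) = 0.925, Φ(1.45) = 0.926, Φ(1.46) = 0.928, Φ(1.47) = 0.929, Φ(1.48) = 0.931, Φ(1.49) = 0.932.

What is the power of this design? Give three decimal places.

Power ≈ 0.931

z_β = |p₁−p₂|·√(n/[p₁q₁+p₂q₂]) − z_{α/2}
    = 0.05 · √(1299/0.2743) − 1.960
    = 0.05 · 68.8164 − 1.960
    = 3.4408 − 1.960 = 1.4808 → 1.48
Power = Φ(1.48) = 0.931.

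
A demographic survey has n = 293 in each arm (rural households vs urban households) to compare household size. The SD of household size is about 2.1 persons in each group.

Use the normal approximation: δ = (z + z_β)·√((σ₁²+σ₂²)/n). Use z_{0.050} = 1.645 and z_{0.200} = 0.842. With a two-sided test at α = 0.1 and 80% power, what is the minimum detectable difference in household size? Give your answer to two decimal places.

Minimum detectable difference ≈ 0.43 persons

δ = (z_{α/2} + z_β) · √((σ₁²+σ₂²)/n)
  = (1.645 + 0.842) · √(8.82/293)
  = 2.487 · √0.0301
  = 2.487 · 0.1735
  = 0.4315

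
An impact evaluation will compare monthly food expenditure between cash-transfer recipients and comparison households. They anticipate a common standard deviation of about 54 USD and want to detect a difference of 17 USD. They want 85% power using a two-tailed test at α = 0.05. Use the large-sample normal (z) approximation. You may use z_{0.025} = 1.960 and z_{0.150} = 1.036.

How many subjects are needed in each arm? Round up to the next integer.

n = 182 per group

n = (z_{α/2} + z_β)² · (σ₁² + σ₂²) / δ²
  = (1.960 + 1.036)² · (2·54² = 5832) / 17²
  = 8.9760 · 5832 / 289
  = 181.14
Round up → n = 182 per group.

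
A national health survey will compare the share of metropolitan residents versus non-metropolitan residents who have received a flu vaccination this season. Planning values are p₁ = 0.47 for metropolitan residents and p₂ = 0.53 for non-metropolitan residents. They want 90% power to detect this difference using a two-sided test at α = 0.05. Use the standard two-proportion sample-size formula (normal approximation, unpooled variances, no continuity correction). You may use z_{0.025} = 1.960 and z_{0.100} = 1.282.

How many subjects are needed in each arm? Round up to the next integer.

n = 1455 per group

n = (z_{α/2} + z_β)² · [p₁(1−p₁) + p₂(1−p₂)] / (p₁ − p₂)²
  = (1.960 + 1.282)² · (0.47·0.53 + 0.53·0.47) / (-0.06)²
  = (3.242)² · (0.2491 + 0.2491) / 0.0036
  = 10.5106 · 0.4982 / 0.0036
  = 1454.55
Round up → n = 1455 per group.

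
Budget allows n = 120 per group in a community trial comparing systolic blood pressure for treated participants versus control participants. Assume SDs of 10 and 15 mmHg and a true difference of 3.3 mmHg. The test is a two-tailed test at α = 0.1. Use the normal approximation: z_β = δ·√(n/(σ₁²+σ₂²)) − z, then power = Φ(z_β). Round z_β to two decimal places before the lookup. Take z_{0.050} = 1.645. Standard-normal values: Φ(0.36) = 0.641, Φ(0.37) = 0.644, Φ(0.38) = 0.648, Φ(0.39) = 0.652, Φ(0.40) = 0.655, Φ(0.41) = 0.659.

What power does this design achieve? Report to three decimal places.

z_β = δ·√(n/(σ₁²+σ₂²)) − z_{α/2}
    = 3.3 · √(120/325) − 1.645
    = 3.3 · 0.60764 − 1.645
    = 2.0052 − 1.645 = 0.3602 → 0.36
Power = Φ(0.36) = 0.641.

Power ≈ 0.641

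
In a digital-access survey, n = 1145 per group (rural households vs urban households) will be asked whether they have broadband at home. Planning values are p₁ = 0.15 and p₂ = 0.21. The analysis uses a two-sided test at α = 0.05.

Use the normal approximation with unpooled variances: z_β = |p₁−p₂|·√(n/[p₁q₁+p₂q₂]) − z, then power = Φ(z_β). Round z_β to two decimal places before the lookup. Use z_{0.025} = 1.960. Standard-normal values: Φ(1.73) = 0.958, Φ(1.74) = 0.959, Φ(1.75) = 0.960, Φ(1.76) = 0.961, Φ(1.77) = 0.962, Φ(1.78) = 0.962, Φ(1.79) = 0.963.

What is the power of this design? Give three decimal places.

Power ≈ 0.963

z_β = |p₁−p₂|·√(n/[p₁q₁+p₂q₂]) − z_{α/2}
    = 0.06 · √(1145/0.2934) − 1.960
    = 0.06 · 62.4702 − 1.960
    = 3.7482 − 1.960 = 1.7882 → 1.79
Power = Φ(1.79) = 0.963.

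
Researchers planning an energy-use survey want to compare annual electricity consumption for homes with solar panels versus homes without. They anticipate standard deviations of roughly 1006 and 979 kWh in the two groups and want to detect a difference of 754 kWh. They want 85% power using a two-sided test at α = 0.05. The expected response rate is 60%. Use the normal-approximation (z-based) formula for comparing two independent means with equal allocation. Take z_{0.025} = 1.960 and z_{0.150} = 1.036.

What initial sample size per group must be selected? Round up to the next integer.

n = 52 per group

n = (z_{α/2} + z_β)² · (σ₁² + σ₂²) / δ²
  = (1.960 + 1.036)² · (1006² + 979² = 1970477) / 754²
  = 8.9760 · 1970477 / 568516
  = 31.11
Adjust for 60% response: 31.11 / 0.60 = 51.85.
Round up → n = 52 per group.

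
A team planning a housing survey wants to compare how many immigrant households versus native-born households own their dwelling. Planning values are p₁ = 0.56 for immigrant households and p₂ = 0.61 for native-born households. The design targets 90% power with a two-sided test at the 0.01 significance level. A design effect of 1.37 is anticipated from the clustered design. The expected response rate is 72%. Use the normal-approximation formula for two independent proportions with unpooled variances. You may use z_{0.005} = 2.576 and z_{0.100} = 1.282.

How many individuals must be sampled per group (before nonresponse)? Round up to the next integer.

n = 5487 per group

n = (z_{α/2} + z_β)² · [p₁(1−p₁) + p₂(1−p₂)] / (p₁ − p₂)²
  = (2.576 + 1.282)² · (0.56·0.44 + 0.61·0.39) / (-0.05)²
  = (3.858)² · (0.2464 + 0.2379) / 0.0025
  = 14.8842 · 0.4843 / 0.0025
  = 2883.36
Design effect: 1.37 × 2883.36 = 3950.20.
Adjust for 72% response: 3950.20 / 0.72 = 5486.39.
Round up → n = 5487 per group.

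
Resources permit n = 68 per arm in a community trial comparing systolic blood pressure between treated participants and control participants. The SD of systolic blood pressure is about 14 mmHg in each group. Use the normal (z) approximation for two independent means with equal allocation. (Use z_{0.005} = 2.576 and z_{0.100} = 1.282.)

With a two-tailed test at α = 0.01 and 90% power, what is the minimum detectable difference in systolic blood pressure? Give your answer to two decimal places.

Minimum detectable difference ≈ 9.26 mmHg

δ = (z_{α/2} + z_β) · √((σ₁²+σ₂²)/n)
  = (2.576 + 1.282) · √(392/68)
  = 3.858 · √5.7647
  = 3.858 · 2.4010
  = 9.2630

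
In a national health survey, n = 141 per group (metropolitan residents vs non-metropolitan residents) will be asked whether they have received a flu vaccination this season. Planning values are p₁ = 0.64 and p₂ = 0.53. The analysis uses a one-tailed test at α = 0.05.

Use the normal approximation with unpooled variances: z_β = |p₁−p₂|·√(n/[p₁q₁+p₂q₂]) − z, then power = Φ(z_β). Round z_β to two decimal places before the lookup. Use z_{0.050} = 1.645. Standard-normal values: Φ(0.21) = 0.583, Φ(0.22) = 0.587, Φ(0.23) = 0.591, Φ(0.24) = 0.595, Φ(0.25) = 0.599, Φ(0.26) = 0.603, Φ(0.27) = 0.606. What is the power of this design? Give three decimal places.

z_β = |p₁−p₂|·√(n/[p₁q₁+p₂q₂]) − z_α
    = 0.11 · √(141/0.4795) − 1.645
    = 0.11 · 17.1481 − 1.645
    = 1.8863 − 1.645 = 0.2413 → 0.24
Power = Φ(0.24) = 0.595.

Power ≈ 0.595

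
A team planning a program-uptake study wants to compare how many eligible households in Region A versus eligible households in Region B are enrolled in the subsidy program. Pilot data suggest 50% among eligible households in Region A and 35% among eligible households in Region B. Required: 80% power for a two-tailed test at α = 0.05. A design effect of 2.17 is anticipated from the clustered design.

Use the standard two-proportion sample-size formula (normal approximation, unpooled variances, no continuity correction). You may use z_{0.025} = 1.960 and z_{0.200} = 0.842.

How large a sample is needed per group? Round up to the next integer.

n = 362 per group

n = (z_{α/2} + z_β)² · [p₁(1−p₁) + p₂(1−p₂)] / (p₁ − p₂)²
  = (1.960 + 0.842)² · (0.50·0.50 + 0.35·0.65) / (0.15)²
  = (2.802)² · (0.2500 + 0.2275) / 0.0225
  = 7.8512 · 0.4775 / 0.0225
  = 166.62
Design effect: 2.17 × 166.62 = 361.57.
Round up → n = 362 per group.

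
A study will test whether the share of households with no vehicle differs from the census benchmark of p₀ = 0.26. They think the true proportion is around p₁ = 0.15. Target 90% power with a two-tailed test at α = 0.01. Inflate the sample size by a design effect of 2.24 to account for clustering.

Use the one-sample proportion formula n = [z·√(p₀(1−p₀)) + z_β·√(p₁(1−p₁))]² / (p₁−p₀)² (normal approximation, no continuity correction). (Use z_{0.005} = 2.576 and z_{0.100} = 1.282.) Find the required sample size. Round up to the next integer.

n = [z_{α/2}·√(p₀q₀) + z_β·√(p₁q₁)]² / (p₁ − p₀)²
  = [2.576·√(0.26·0.74) + 1.282·√(0.15·0.85)]² / (-0.11)²
  = [2.576·0.4386 + 1.282·0.3571]² / 0.0121
  = [1.5877]² / 0.0121
  = 208.33
Design effect: 2.24 × 208.33 = 466.65.
Round up → n = 467.

n = 467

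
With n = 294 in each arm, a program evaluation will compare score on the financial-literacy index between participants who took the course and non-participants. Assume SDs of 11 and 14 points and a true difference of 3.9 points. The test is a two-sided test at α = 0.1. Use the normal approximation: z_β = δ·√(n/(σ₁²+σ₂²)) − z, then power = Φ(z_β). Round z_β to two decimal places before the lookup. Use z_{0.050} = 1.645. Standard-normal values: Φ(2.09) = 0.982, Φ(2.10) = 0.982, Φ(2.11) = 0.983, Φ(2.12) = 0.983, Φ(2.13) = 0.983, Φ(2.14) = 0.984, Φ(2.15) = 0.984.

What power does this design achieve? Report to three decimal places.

Power ≈ 0.983

z_β = δ·√(n/(σ₁²+σ₂²)) − z_{α/2}
    = 3.9 · √(294/317) − 1.645
    = 3.9 · 0.96304 − 1.645
    = 3.7559 − 1.645 = 2.1109 → 2.11
Power = Φ(2.11) = 0.983.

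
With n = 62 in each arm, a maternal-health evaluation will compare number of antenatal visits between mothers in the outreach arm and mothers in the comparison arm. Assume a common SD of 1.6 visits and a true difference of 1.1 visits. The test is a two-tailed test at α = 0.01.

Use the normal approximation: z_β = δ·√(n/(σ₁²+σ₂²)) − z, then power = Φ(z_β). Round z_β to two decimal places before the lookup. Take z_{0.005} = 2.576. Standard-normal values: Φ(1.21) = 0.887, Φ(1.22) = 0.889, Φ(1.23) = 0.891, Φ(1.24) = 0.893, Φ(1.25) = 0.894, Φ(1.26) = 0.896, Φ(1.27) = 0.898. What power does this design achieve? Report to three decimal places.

Power ≈ 0.894

z_β = δ·√(n/(σ₁²+σ₂²)) − z_{α/2}
    = 1.1 · √(62/5.12) − 2.576
    = 1.1 · 3.47985 − 2.576
    = 3.8278 − 2.576 = 1.2518 → 1.25
Power = Φ(1.25) = 0.894.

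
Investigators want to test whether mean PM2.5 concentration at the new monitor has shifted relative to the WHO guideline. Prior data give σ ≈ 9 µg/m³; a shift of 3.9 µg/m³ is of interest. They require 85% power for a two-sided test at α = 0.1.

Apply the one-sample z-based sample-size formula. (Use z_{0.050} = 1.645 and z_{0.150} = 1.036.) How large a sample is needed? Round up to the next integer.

n = (z_{α/2} + z_β)² · σ² / δ²
  = (1.645 + 1.036)² · 9² / 3.9²
  = 7.1878 · 81 / 15.21
  = 38.28
Round up → n = 39.

n = 39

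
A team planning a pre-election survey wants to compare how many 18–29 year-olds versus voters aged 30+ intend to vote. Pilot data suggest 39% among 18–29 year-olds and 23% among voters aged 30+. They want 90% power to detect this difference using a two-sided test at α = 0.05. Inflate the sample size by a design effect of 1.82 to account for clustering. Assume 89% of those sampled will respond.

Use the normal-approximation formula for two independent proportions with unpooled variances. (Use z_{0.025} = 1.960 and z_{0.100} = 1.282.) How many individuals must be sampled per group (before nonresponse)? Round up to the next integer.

n = (z_{α/2} + z_β)² · [p₁(1−p₁) + p₂(1−p₂)] / (p₁ − p₂)²
  = (1.960 + 1.282)² · (0.39·0.61 + 0.23·0.77) / (0.16)²
  = (3.242)² · (0.2379 + 0.1771) / 0.0256
  = 10.5106 · 0.4150 / 0.0256
  = 170.39
Design effect: 1.82 × 170.39 = 310.10.
Adjust for 89% response: 310.10 / 0.89 = 348.43.
Round up → n = 349 per group.

n = 349 per group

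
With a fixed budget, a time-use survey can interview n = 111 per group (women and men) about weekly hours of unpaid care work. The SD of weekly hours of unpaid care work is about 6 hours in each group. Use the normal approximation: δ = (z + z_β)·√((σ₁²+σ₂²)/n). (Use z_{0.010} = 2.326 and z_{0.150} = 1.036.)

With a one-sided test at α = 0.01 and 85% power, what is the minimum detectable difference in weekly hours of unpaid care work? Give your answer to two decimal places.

Minimum detectable difference ≈ 2.71 hours

δ = (z_α + z_β) · √((σ₁²+σ₂²)/n)
  = (2.326 + 1.036) · √(72/111)
  = 3.362 · √0.64865
  = 3.362 · 0.8054
  = 2.7077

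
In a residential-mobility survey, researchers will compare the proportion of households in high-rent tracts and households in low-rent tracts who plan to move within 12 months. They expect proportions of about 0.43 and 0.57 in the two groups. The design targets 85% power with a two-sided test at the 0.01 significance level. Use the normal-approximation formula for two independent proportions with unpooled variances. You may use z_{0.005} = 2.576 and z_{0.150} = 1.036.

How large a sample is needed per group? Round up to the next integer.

n = 327 per group

n = (z_{α/2} + z_β)² · [p₁(1−p₁) + p₂(1−p₂)] / (p₁ − p₂)²
  = (2.576 + 1.036)² · (0.43·0.57 + 0.57·0.43) / (-0.14)²
  = (3.612)² · (0.2451 + 0.2451) / 0.0196
  = 13.0465 · 0.4902 / 0.0196
  = 326.30
Round up → n = 327 per group.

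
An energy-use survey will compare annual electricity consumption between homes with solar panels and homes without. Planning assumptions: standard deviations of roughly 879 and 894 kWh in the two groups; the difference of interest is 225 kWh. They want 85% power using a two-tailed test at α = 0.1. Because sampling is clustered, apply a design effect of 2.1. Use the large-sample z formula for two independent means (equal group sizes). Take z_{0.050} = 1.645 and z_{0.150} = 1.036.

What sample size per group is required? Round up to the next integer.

n = (z_{α/2} + z_β)² · (σ₁² + σ₂²) / δ²
  = (1.645 + 1.036)² · (879² + 894² = 1571877) / 225²
  = 7.1878 · 1571877 / 50625
  = 223.18
Design effect: 2.1 × 223.18 = 468.67.
Round up → n = 469 per group.

n = 469 per group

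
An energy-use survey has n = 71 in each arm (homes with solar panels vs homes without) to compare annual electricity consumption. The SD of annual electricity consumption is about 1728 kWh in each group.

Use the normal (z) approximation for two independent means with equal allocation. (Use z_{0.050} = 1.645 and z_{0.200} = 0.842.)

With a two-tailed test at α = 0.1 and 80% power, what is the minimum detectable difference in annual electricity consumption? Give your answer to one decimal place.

Minimum detectable difference ≈ 721.3 kWh

δ = (z_{α/2} + z_β) · √((σ₁²+σ₂²)/n)
  = (1.645 + 0.842) · √(5971968/71)
  = 2.487 · √84112.2
  = 2.487 · 290.0211
  = 721.2824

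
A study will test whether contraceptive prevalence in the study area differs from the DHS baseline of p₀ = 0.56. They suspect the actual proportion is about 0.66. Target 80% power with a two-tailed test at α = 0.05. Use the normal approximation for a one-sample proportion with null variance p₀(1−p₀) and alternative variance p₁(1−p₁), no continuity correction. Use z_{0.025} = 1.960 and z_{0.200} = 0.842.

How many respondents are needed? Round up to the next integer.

n = [z_{α/2}·√(p₀q₀) + z_β·√(p₁q₁)]² / (p₁ − p₀)²
  = [1.960·√(0.56·0.44) + 0.842·√(0.66·0.34)]² / (0.10)²
  = [1.960·0.4964 + 0.842·0.4737]² / 0.0100
  = [1.3718]² / 0.0100
  = 188.18
Round up → n = 189.

n = 189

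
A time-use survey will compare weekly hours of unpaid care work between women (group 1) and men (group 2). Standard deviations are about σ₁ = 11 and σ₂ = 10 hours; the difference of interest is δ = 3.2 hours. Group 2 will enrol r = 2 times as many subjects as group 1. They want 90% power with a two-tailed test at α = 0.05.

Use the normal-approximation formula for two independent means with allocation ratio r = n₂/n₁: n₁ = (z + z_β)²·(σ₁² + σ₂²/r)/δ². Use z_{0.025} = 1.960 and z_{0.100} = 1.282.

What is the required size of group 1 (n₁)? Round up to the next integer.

n₁ = (z_{α/2} + z_β)² · (σ₁² + σ₂²/r) / δ²
   = (1.960 + 1.282)² · (11² + 10²/2) / 3.2²
   = 10.5106 · (121 + 50) / 10.24
   = 10.5106 · 171 / 10.24
   = 175.52
Round up → n₁ = 176; n₂ = r·n₁ = 2 × 176 = 352.

n₁ = 176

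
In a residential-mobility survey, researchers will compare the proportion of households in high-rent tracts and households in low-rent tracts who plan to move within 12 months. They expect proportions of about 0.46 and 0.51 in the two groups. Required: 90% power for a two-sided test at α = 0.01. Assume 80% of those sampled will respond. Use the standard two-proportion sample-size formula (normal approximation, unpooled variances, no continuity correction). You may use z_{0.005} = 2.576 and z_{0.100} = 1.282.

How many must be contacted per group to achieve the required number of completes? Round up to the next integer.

n = (z_{α/2} + z_β)² · [p₁(1−p₁) + p₂(1−p₂)] / (p₁ − p₂)²
  = (2.576 + 1.282)² · (0.46·0.54 + 0.51·0.49) / (-0.05)²
  = (3.858)² · (0.2484 + 0.2499) / 0.0025
  = 14.8842 · 0.4983 / 0.0025
  = 2966.71
Adjust for 80% response: 2966.71 / 0.80 = 3708.39.
Round up → n = 3709 per group.

n = 3709 per group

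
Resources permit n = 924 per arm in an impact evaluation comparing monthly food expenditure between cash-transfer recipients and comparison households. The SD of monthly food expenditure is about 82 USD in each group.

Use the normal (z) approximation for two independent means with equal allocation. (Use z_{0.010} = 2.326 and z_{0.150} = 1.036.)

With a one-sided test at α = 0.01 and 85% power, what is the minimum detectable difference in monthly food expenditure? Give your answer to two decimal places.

Minimum detectable difference ≈ 12.83 USD

δ = (z_α + z_β) · √((σ₁²+σ₂²)/n)
  = (2.326 + 1.036) · √(13448/924)
  = 3.362 · √14.5541
  = 3.362 · 3.8150
  = 12.8260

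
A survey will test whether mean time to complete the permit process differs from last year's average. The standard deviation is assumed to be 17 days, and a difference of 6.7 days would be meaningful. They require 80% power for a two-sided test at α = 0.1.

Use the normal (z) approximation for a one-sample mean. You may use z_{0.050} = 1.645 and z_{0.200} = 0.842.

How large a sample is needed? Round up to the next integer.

n = 40

n = (z_{α/2} + z_β)² · σ² / δ²
  = (1.645 + 0.842)² · 17² / 6.7²
  = 6.1852 · 289 / 44.89
  = 39.82
Round up → n = 40.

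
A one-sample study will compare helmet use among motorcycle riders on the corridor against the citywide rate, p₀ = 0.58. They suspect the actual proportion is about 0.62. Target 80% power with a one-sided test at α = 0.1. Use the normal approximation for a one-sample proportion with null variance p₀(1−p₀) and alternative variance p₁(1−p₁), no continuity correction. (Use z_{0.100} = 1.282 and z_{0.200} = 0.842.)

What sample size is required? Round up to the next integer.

n = [z_α·√(p₀q₀) + z_β·√(p₁q₁)]² / (p₁ − p₀)²
  = [1.282·√(0.58·0.42) + 0.842·√(0.62·0.38)]² / (0.04)²
  = [1.282·0.4936 + 0.842·0.4854]² / 0.0016
  = [1.0414]² / 0.0016
  = 677.87
Round up → n = 678.

n = 678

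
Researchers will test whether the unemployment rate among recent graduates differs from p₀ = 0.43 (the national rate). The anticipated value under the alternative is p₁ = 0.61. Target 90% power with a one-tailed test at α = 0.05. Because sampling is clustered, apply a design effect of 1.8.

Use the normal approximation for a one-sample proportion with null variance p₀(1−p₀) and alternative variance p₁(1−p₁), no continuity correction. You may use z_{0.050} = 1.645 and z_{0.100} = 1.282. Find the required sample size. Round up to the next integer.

n = [z_α·√(p₀q₀) + z_β·√(p₁q₁)]² / (p₁ − p₀)²
  = [1.645·√(0.43·0.57) + 1.282·√(0.61·0.39)]² / (0.18)²
  = [1.645·0.4951 + 1.282·0.4877]² / 0.0324
  = [1.4397]² / 0.0324
  = 63.97
Design effect: 1.8 × 63.97 = 115.15.
Round up → n = 116.

n = 116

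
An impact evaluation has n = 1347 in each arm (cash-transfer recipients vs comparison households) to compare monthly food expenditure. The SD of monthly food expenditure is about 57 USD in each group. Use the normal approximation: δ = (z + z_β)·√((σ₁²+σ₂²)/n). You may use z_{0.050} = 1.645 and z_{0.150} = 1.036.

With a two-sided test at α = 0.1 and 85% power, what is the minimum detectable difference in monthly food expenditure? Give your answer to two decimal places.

δ = (z_{α/2} + z_β) · √((σ₁²+σ₂²)/n)
  = (1.645 + 1.036) · √(6498/1347)
  = 2.681 · √4.8241
  = 2.681 · 2.1964
  = 5.8885

Minimum detectable difference ≈ 5.89 USD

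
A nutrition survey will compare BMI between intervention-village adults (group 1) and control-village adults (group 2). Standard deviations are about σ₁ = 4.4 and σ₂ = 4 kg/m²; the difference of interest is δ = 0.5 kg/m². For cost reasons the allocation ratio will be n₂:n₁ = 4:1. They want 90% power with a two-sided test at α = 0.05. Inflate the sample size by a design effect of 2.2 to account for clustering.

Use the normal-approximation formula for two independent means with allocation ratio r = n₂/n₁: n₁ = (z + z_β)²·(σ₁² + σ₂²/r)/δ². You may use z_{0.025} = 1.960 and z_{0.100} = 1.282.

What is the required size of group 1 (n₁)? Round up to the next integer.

n₁ = 2161

n₁ = (z_{α/2} + z_β)² · (σ₁² + σ₂²/r) / δ²
   = (1.960 + 1.282)² · (4.4² + 4²/4) / 0.5²
   = 10.5106 · (19.36 + 4) / 0.25
   = 10.5106 · 23.36 / 0.25
   = 982.11
Design effect: 2.2 × 982.11 = 2160.64.
Round up → n₁ = 2161; n₂ = r·n₁ = 4 × 2161 = 8644.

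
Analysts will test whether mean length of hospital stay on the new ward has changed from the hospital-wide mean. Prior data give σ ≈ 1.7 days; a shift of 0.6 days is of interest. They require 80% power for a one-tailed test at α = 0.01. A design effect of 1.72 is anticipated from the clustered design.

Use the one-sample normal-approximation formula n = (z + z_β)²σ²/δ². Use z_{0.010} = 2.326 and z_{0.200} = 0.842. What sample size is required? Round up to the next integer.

n = 139

n = (z_α + z_β)² · σ² / δ²
  = (2.326 + 0.842)² · 1.7² / 0.6²
  = 10.0362 · 2.89 / 0.36
  = 80.57
Design effect: 1.72 × 80.57 = 138.58.
Round up → n = 139.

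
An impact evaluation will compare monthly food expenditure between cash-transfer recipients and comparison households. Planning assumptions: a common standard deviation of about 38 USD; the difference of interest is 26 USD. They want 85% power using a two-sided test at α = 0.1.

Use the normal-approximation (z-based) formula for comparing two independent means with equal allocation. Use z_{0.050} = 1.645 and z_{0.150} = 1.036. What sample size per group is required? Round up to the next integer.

n = 31 per group

n = (z_{α/2} + z_β)² · (σ₁² + σ₂²) / δ²
  = (1.645 + 1.036)² · (2·38² = 2888) / 26²
  = 7.1878 · 2888 / 676
  = 30.71
Round up → n = 31 per group.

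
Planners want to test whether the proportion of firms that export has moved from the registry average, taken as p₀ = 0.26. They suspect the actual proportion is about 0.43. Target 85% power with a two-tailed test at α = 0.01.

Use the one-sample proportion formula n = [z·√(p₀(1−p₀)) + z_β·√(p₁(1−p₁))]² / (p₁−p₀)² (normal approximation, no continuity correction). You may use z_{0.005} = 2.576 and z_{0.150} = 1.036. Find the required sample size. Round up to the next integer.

n = [z_{α/2}·√(p₀q₀) + z_β·√(p₁q₁)]² / (p₁ − p₀)²
  = [2.576·√(0.26·0.74) + 1.036·√(0.43·0.57)]² / (0.17)²
  = [2.576·0.4386 + 1.036·0.4951]² / 0.0289
  = [1.6428]² / 0.0289
  = 93.39
Round up → n = 94.

n = 94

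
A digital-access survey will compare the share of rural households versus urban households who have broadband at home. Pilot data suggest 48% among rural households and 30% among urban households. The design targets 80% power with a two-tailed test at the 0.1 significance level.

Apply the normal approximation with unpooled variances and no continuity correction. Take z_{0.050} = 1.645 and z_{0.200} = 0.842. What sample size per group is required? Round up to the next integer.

n = (z_{α/2} + z_β)² · [p₁(1−p₁) + p₂(1−p₂)] / (p₁ − p₂)²
  = (1.645 + 0.842)² · (0.48·0.52 + 0.30·0.70) / (0.18)²
  = (2.487)² · (0.2496 + 0.2100) / 0.0324
  = 6.1852 · 0.4596 / 0.0324
  = 87.74
Round up → n = 88 per group.

n = 88 per group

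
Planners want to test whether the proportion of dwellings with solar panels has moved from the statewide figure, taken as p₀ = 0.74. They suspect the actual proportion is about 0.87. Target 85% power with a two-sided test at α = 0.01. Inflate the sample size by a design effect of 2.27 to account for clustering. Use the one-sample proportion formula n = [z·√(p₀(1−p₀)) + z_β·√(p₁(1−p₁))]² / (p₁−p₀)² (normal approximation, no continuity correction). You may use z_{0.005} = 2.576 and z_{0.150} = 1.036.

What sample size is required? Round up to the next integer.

n = [z_{α/2}·√(p₀q₀) + z_β·√(p₁q₁)]² / (p₁ − p₀)²
  = [2.576·√(0.74·0.26) + 1.036·√(0.87·0.13)]² / (0.13)²
  = [2.576·0.4386 + 1.036·0.3363]² / 0.0169
  = [1.4783]² / 0.0169
  = 129.32
Design effect: 2.27 × 129.32 = 293.55.
Round up → n = 294.

n = 294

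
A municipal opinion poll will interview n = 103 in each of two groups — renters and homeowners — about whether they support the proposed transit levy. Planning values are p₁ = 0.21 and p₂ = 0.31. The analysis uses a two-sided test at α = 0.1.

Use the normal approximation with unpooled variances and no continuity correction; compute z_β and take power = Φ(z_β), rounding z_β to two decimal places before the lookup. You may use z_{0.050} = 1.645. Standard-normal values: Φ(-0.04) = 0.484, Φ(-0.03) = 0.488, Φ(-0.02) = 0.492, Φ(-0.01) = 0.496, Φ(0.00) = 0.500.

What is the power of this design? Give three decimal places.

Power ≈ 0.500

z_β = |p₁−p₂|·√(n/[p₁q₁+p₂q₂]) − z_{α/2}
    = 0.10 · √(103/0.3798) − 1.645
    = 0.10 · 16.4680 − 1.645
    = 1.6468 − 1.645 = 0.0018 → 0.00
Power = Φ(0.00) = 0.500.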